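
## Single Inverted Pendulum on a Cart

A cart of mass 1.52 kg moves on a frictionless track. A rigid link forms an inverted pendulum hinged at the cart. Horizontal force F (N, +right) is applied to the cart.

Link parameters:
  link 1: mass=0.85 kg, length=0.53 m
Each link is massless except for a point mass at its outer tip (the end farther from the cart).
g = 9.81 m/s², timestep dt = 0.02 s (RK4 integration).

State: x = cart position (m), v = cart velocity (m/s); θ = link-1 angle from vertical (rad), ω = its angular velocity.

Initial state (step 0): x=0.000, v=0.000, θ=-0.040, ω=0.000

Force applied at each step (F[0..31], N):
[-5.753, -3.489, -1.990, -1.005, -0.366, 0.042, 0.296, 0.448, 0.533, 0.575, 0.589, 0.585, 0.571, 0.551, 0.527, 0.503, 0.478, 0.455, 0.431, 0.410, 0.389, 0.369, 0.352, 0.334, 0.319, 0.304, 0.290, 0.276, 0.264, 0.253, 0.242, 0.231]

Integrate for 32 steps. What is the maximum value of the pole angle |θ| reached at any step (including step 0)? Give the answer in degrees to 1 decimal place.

apply F[0]=-5.753 → step 1: x=-0.001, v=-0.071, θ=-0.039, ω=0.120
apply F[1]=-3.489 → step 2: x=-0.003, v=-0.113, θ=-0.036, ω=0.185
apply F[2]=-1.990 → step 3: x=-0.005, v=-0.136, θ=-0.032, ω=0.215
apply F[3]=-1.005 → step 4: x=-0.008, v=-0.146, θ=-0.027, ω=0.222
apply F[4]=-0.366 → step 5: x=-0.011, v=-0.148, θ=-0.023, ω=0.217
apply F[5]=+0.042 → step 6: x=-0.014, v=-0.145, θ=-0.019, ω=0.204
apply F[6]=+0.296 → step 7: x=-0.017, v=-0.139, θ=-0.015, ω=0.187
apply F[7]=+0.448 → step 8: x=-0.019, v=-0.132, θ=-0.011, ω=0.168
apply F[8]=+0.533 → step 9: x=-0.022, v=-0.124, θ=-0.008, ω=0.149
apply F[9]=+0.575 → step 10: x=-0.024, v=-0.115, θ=-0.005, ω=0.131
apply F[10]=+0.589 → step 11: x=-0.026, v=-0.107, θ=-0.003, ω=0.114
apply F[11]=+0.585 → step 12: x=-0.028, v=-0.099, θ=-0.001, ω=0.099
apply F[12]=+0.571 → step 13: x=-0.030, v=-0.092, θ=0.001, ω=0.084
apply F[13]=+0.551 → step 14: x=-0.032, v=-0.085, θ=0.003, ω=0.072
apply F[14]=+0.527 → step 15: x=-0.034, v=-0.078, θ=0.004, ω=0.061
apply F[15]=+0.503 → step 16: x=-0.035, v=-0.072, θ=0.005, ω=0.051
apply F[16]=+0.478 → step 17: x=-0.037, v=-0.066, θ=0.006, ω=0.042
apply F[17]=+0.455 → step 18: x=-0.038, v=-0.061, θ=0.007, ω=0.034
apply F[18]=+0.431 → step 19: x=-0.039, v=-0.056, θ=0.007, ω=0.028
apply F[19]=+0.410 → step 20: x=-0.040, v=-0.051, θ=0.008, ω=0.022
apply F[20]=+0.389 → step 21: x=-0.041, v=-0.047, θ=0.008, ω=0.017
apply F[21]=+0.369 → step 22: x=-0.042, v=-0.043, θ=0.008, ω=0.012
apply F[22]=+0.352 → step 23: x=-0.043, v=-0.040, θ=0.009, ω=0.009
apply F[23]=+0.334 → step 24: x=-0.044, v=-0.036, θ=0.009, ω=0.005
apply F[24]=+0.319 → step 25: x=-0.044, v=-0.033, θ=0.009, ω=0.003
apply F[25]=+0.304 → step 26: x=-0.045, v=-0.030, θ=0.009, ω=0.000
apply F[26]=+0.290 → step 27: x=-0.046, v=-0.027, θ=0.009, ω=-0.002
apply F[27]=+0.276 → step 28: x=-0.046, v=-0.024, θ=0.009, ω=-0.003
apply F[28]=+0.264 → step 29: x=-0.047, v=-0.022, θ=0.009, ω=-0.005
apply F[29]=+0.253 → step 30: x=-0.047, v=-0.020, θ=0.009, ω=-0.006
apply F[30]=+0.242 → step 31: x=-0.047, v=-0.017, θ=0.009, ω=-0.007
apply F[31]=+0.231 → step 32: x=-0.048, v=-0.015, θ=0.008, ω=-0.008
Max |angle| over trajectory = 0.040 rad = 2.3°.

Answer: 2.3°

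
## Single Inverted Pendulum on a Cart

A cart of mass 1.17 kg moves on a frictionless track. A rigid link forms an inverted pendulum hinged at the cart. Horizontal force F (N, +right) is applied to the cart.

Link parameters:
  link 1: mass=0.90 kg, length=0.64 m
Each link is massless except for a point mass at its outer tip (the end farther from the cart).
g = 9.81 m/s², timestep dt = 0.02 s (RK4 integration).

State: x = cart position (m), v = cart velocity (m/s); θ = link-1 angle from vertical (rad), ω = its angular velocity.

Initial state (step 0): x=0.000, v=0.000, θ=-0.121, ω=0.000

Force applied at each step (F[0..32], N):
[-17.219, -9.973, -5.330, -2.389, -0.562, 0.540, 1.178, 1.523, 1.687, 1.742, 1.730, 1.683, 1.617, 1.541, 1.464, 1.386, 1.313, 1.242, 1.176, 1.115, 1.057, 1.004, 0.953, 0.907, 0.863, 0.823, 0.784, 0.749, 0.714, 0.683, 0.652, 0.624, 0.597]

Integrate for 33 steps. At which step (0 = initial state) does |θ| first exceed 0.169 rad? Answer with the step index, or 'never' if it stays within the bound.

Answer: never

Derivation:
apply F[0]=-17.219 → step 1: x=-0.003, v=-0.274, θ=-0.117, ω=0.388
apply F[1]=-9.973 → step 2: x=-0.010, v=-0.426, θ=-0.107, ω=0.590
apply F[2]=-5.330 → step 3: x=-0.019, v=-0.502, θ=-0.095, ω=0.677
apply F[3]=-2.389 → step 4: x=-0.029, v=-0.530, θ=-0.081, ω=0.693
apply F[4]=-0.562 → step 5: x=-0.040, v=-0.528, θ=-0.067, ω=0.669
apply F[5]=+0.540 → step 6: x=-0.050, v=-0.510, θ=-0.055, ω=0.622
apply F[6]=+1.178 → step 7: x=-0.060, v=-0.483, θ=-0.043, ω=0.564
apply F[7]=+1.523 → step 8: x=-0.070, v=-0.452, θ=-0.032, ω=0.504
apply F[8]=+1.687 → step 9: x=-0.078, v=-0.419, θ=-0.023, ω=0.444
apply F[9]=+1.742 → step 10: x=-0.086, v=-0.386, θ=-0.014, ω=0.388
apply F[10]=+1.730 → step 11: x=-0.094, v=-0.355, θ=-0.007, ω=0.336
apply F[11]=+1.683 → step 12: x=-0.100, v=-0.326, θ=-0.001, ω=0.289
apply F[12]=+1.617 → step 13: x=-0.107, v=-0.298, θ=0.005, ω=0.247
apply F[13]=+1.541 → step 14: x=-0.112, v=-0.273, θ=0.009, ω=0.209
apply F[14]=+1.464 → step 15: x=-0.118, v=-0.250, θ=0.013, ω=0.176
apply F[15]=+1.386 → step 16: x=-0.122, v=-0.228, θ=0.016, ω=0.147
apply F[16]=+1.313 → step 17: x=-0.127, v=-0.208, θ=0.019, ω=0.122
apply F[17]=+1.242 → step 18: x=-0.131, v=-0.190, θ=0.021, ω=0.099
apply F[18]=+1.176 → step 19: x=-0.134, v=-0.173, θ=0.023, ω=0.080
apply F[19]=+1.115 → step 20: x=-0.138, v=-0.158, θ=0.024, ω=0.063
apply F[20]=+1.057 → step 21: x=-0.141, v=-0.144, θ=0.025, ω=0.048
apply F[21]=+1.004 → step 22: x=-0.144, v=-0.130, θ=0.026, ω=0.035
apply F[22]=+0.953 → step 23: x=-0.146, v=-0.118, θ=0.027, ω=0.024
apply F[23]=+0.907 → step 24: x=-0.148, v=-0.107, θ=0.027, ω=0.015
apply F[24]=+0.863 → step 25: x=-0.150, v=-0.096, θ=0.027, ω=0.007
apply F[25]=+0.823 → step 26: x=-0.152, v=-0.086, θ=0.028, ω=-0.000
apply F[26]=+0.784 → step 27: x=-0.154, v=-0.077, θ=0.027, ω=-0.006
apply F[27]=+0.749 → step 28: x=-0.155, v=-0.068, θ=0.027, ω=-0.011
apply F[28]=+0.714 → step 29: x=-0.156, v=-0.060, θ=0.027, ω=-0.016
apply F[29]=+0.683 → step 30: x=-0.158, v=-0.053, θ=0.027, ω=-0.019
apply F[30]=+0.652 → step 31: x=-0.159, v=-0.045, θ=0.026, ω=-0.022
apply F[31]=+0.624 → step 32: x=-0.159, v=-0.039, θ=0.026, ω=-0.025
apply F[32]=+0.597 → step 33: x=-0.160, v=-0.032, θ=0.025, ω=-0.027
max |θ| = 0.121 ≤ 0.169 over all 34 states.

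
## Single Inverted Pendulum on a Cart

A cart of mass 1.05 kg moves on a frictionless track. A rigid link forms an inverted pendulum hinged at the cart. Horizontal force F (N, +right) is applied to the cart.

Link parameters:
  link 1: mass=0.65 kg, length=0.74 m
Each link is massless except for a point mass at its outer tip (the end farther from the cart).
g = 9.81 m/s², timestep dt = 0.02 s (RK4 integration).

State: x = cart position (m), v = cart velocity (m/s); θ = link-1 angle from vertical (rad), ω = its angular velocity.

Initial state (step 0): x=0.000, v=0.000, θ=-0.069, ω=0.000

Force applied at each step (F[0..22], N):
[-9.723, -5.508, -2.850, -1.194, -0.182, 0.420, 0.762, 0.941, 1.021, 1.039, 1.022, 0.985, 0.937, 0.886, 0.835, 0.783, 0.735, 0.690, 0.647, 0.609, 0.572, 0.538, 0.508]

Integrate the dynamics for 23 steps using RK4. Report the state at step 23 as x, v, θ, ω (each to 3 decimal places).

Answer: x=-0.092, v=-0.069, θ=0.016, ω=0.015

Derivation:
apply F[0]=-9.723 → step 1: x=-0.002, v=-0.176, θ=-0.067, ω=0.220
apply F[1]=-5.508 → step 2: x=-0.006, v=-0.273, θ=-0.061, ω=0.333
apply F[2]=-2.850 → step 3: x=-0.012, v=-0.321, θ=-0.054, ω=0.382
apply F[3]=-1.194 → step 4: x=-0.019, v=-0.337, θ=-0.046, ω=0.391
apply F[4]=-0.182 → step 5: x=-0.026, v=-0.336, θ=-0.039, ω=0.378
apply F[5]=+0.420 → step 6: x=-0.032, v=-0.323, θ=-0.031, ω=0.352
apply F[6]=+0.762 → step 7: x=-0.038, v=-0.306, θ=-0.025, ω=0.320
apply F[7]=+0.941 → step 8: x=-0.044, v=-0.285, θ=-0.019, ω=0.287
apply F[8]=+1.021 → step 9: x=-0.050, v=-0.264, θ=-0.013, ω=0.254
apply F[9]=+1.039 → step 10: x=-0.055, v=-0.243, θ=-0.008, ω=0.222
apply F[10]=+1.022 → step 11: x=-0.059, v=-0.222, θ=-0.004, ω=0.193
apply F[11]=+0.985 → step 12: x=-0.064, v=-0.203, θ=-0.001, ω=0.167
apply F[12]=+0.937 → step 13: x=-0.068, v=-0.186, θ=0.002, ω=0.143
apply F[13]=+0.886 → step 14: x=-0.071, v=-0.169, θ=0.005, ω=0.122
apply F[14]=+0.835 → step 15: x=-0.074, v=-0.154, θ=0.007, ω=0.103
apply F[15]=+0.783 → step 16: x=-0.077, v=-0.140, θ=0.009, ω=0.087
apply F[16]=+0.735 → step 17: x=-0.080, v=-0.127, θ=0.011, ω=0.072
apply F[17]=+0.690 → step 18: x=-0.082, v=-0.116, θ=0.012, ω=0.059
apply F[18]=+0.647 → step 19: x=-0.085, v=-0.105, θ=0.013, ω=0.048
apply F[19]=+0.609 → step 20: x=-0.087, v=-0.095, θ=0.014, ω=0.038
apply F[20]=+0.572 → step 21: x=-0.088, v=-0.086, θ=0.015, ω=0.029
apply F[21]=+0.538 → step 22: x=-0.090, v=-0.077, θ=0.015, ω=0.022
apply F[22]=+0.508 → step 23: x=-0.092, v=-0.069, θ=0.016, ω=0.015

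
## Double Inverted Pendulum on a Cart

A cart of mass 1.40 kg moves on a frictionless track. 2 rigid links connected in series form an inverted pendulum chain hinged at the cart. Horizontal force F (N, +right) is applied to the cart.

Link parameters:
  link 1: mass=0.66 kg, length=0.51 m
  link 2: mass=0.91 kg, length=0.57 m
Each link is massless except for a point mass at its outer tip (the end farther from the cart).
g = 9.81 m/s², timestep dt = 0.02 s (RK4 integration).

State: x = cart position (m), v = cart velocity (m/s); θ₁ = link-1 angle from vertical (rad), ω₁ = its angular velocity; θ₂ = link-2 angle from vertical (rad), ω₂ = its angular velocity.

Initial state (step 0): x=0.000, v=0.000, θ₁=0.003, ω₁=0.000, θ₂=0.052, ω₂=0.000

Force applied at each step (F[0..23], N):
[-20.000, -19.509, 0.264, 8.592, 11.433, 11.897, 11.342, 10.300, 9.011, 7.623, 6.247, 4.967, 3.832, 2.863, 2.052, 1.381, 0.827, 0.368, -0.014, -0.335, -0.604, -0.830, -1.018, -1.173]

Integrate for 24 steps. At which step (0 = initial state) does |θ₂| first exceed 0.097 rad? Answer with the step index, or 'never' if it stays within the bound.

Answer: never

Derivation:
apply F[0]=-20.000 → step 1: x=-0.003, v=-0.287, θ₁=0.008, ω₁=0.539, θ₂=0.052, ω₂=0.038
apply F[1]=-19.509 → step 2: x=-0.011, v=-0.569, θ₁=0.025, ω₁=1.079, θ₂=0.053, ω₂=0.067
apply F[2]=+0.264 → step 3: x=-0.023, v=-0.572, θ₁=0.046, ω₁=1.091, θ₂=0.055, ω₂=0.081
apply F[3]=+8.592 → step 4: x=-0.033, v=-0.462, θ₁=0.066, ω₁=0.896, θ₂=0.057, ω₂=0.081
apply F[4]=+11.433 → step 5: x=-0.041, v=-0.315, θ₁=0.081, ω₁=0.647, θ₂=0.058, ω₂=0.067
apply F[5]=+11.897 → step 6: x=-0.046, v=-0.165, θ₁=0.092, ω₁=0.403, θ₂=0.059, ω₂=0.043
apply F[6]=+11.342 → step 7: x=-0.048, v=-0.025, θ₁=0.098, ω₁=0.186, θ₂=0.060, ω₂=0.012
apply F[7]=+10.300 → step 8: x=-0.047, v=0.099, θ₁=0.100, ω₁=0.004, θ₂=0.060, ω₂=-0.022
apply F[8]=+9.011 → step 9: x=-0.044, v=0.205, θ₁=0.098, ω₁=-0.142, θ₂=0.059, ω₂=-0.056
apply F[9]=+7.623 → step 10: x=-0.039, v=0.292, θ₁=0.094, ω₁=-0.254, θ₂=0.057, ω₂=-0.089
apply F[10]=+6.247 → step 11: x=-0.032, v=0.361, θ₁=0.088, ω₁=-0.334, θ₂=0.055, ω₂=-0.118
apply F[11]=+4.967 → step 12: x=-0.025, v=0.413, θ₁=0.081, ω₁=-0.387, θ₂=0.053, ω₂=-0.143
apply F[12]=+3.832 → step 13: x=-0.016, v=0.451, θ₁=0.073, ω₁=-0.417, θ₂=0.050, ω₂=-0.165
apply F[13]=+2.863 → step 14: x=-0.007, v=0.476, θ₁=0.065, ω₁=-0.430, θ₂=0.046, ω₂=-0.182
apply F[14]=+2.052 → step 15: x=0.003, v=0.493, θ₁=0.056, ω₁=-0.430, θ₂=0.042, ω₂=-0.195
apply F[15]=+1.381 → step 16: x=0.013, v=0.501, θ₁=0.048, ω₁=-0.420, θ₂=0.038, ω₂=-0.204
apply F[16]=+0.827 → step 17: x=0.023, v=0.503, θ₁=0.039, ω₁=-0.404, θ₂=0.034, ω₂=-0.210
apply F[17]=+0.368 → step 18: x=0.033, v=0.501, θ₁=0.032, ω₁=-0.384, θ₂=0.030, ω₂=-0.213
apply F[18]=-0.014 → step 19: x=0.043, v=0.495, θ₁=0.024, ω₁=-0.361, θ₂=0.026, ω₂=-0.213
apply F[19]=-0.335 → step 20: x=0.053, v=0.485, θ₁=0.017, ω₁=-0.336, θ₂=0.022, ω₂=-0.210
apply F[20]=-0.604 → step 21: x=0.062, v=0.474, θ₁=0.011, ω₁=-0.311, θ₂=0.017, ω₂=-0.206
apply F[21]=-0.830 → step 22: x=0.072, v=0.460, θ₁=0.005, ω₁=-0.285, θ₂=0.013, ω₂=-0.200
apply F[22]=-1.018 → step 23: x=0.081, v=0.445, θ₁=-0.001, ω₁=-0.260, θ₂=0.009, ω₂=-0.192
apply F[23]=-1.173 → step 24: x=0.089, v=0.429, θ₁=-0.006, ω₁=-0.236, θ₂=0.006, ω₂=-0.184
max |θ₂| = 0.060 ≤ 0.097 over all 25 states.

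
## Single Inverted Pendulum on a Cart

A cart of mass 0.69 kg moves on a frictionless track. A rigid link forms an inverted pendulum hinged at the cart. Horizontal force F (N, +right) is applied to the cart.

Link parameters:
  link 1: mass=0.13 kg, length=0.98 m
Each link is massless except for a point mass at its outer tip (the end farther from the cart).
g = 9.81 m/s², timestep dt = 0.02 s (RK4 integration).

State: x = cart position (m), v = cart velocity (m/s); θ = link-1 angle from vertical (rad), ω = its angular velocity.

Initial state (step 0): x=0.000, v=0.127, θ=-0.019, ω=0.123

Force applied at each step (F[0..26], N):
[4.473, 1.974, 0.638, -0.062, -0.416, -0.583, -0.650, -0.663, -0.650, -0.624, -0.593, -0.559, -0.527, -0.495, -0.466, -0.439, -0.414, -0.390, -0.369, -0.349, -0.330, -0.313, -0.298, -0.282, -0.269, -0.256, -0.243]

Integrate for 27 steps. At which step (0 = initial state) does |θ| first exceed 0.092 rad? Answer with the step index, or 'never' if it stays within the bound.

apply F[0]=+4.473 → step 1: x=0.004, v=0.257, θ=-0.018, ω=-0.014
apply F[1]=+1.974 → step 2: x=0.010, v=0.315, θ=-0.019, ω=-0.076
apply F[2]=+0.638 → step 3: x=0.016, v=0.334, θ=-0.021, ω=-0.100
apply F[3]=-0.062 → step 4: x=0.023, v=0.333, θ=-0.023, ω=-0.103
apply F[4]=-0.416 → step 5: x=0.029, v=0.322, θ=-0.025, ω=-0.096
apply F[5]=-0.583 → step 6: x=0.036, v=0.306, θ=-0.026, ω=-0.085
apply F[6]=-0.650 → step 7: x=0.042, v=0.288, θ=-0.028, ω=-0.073
apply F[7]=-0.663 → step 8: x=0.047, v=0.270, θ=-0.029, ω=-0.060
apply F[8]=-0.650 → step 9: x=0.052, v=0.253, θ=-0.030, ω=-0.048
apply F[9]=-0.624 → step 10: x=0.057, v=0.236, θ=-0.031, ω=-0.037
apply F[10]=-0.593 → step 11: x=0.062, v=0.220, θ=-0.032, ω=-0.027
apply F[11]=-0.559 → step 12: x=0.066, v=0.205, θ=-0.032, ω=-0.018
apply F[12]=-0.527 → step 13: x=0.070, v=0.191, θ=-0.033, ω=-0.010
apply F[13]=-0.495 → step 14: x=0.074, v=0.177, θ=-0.033, ω=-0.003
apply F[14]=-0.466 → step 15: x=0.077, v=0.165, θ=-0.033, ω=0.003
apply F[15]=-0.439 → step 16: x=0.080, v=0.154, θ=-0.033, ω=0.008
apply F[16]=-0.414 → step 17: x=0.083, v=0.143, θ=-0.032, ω=0.013
apply F[17]=-0.390 → step 18: x=0.086, v=0.133, θ=-0.032, ω=0.017
apply F[18]=-0.369 → step 19: x=0.089, v=0.123, θ=-0.032, ω=0.020
apply F[19]=-0.349 → step 20: x=0.091, v=0.114, θ=-0.031, ω=0.023
apply F[20]=-0.330 → step 21: x=0.093, v=0.106, θ=-0.031, ω=0.025
apply F[21]=-0.313 → step 22: x=0.095, v=0.098, θ=-0.030, ω=0.027
apply F[22]=-0.298 → step 23: x=0.097, v=0.090, θ=-0.030, ω=0.029
apply F[23]=-0.282 → step 24: x=0.099, v=0.083, θ=-0.029, ω=0.030
apply F[24]=-0.269 → step 25: x=0.100, v=0.076, θ=-0.029, ω=0.031
apply F[25]=-0.256 → step 26: x=0.102, v=0.070, θ=-0.028, ω=0.032
apply F[26]=-0.243 → step 27: x=0.103, v=0.064, θ=-0.027, ω=0.033
max |θ| = 0.033 ≤ 0.092 over all 28 states.

Answer: never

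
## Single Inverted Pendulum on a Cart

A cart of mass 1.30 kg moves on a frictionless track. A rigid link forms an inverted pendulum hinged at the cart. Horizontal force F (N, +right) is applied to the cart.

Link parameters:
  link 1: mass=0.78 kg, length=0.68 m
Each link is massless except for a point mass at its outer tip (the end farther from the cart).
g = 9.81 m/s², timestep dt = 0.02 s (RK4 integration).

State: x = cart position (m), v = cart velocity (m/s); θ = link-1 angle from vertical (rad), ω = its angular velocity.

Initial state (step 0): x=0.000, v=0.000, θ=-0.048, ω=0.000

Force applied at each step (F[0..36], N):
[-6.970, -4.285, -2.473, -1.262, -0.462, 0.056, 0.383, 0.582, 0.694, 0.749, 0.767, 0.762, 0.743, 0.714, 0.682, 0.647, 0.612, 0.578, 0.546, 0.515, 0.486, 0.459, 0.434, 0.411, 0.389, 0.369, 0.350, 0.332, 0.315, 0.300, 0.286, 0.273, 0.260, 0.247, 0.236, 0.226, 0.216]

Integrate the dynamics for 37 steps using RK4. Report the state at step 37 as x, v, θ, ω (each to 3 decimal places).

Answer: x=-0.068, v=-0.005, θ=0.010, ω=-0.013

Derivation:
apply F[0]=-6.970 → step 1: x=-0.001, v=-0.102, θ=-0.047, ω=0.135
apply F[1]=-4.285 → step 2: x=-0.004, v=-0.162, θ=-0.043, ω=0.211
apply F[2]=-2.473 → step 3: x=-0.007, v=-0.195, θ=-0.039, ω=0.248
apply F[3]=-1.262 → step 4: x=-0.011, v=-0.210, θ=-0.034, ω=0.260
apply F[4]=-0.462 → step 5: x=-0.016, v=-0.214, θ=-0.028, ω=0.256
apply F[5]=+0.056 → step 6: x=-0.020, v=-0.210, θ=-0.023, ω=0.243
apply F[6]=+0.383 → step 7: x=-0.024, v=-0.202, θ=-0.019, ω=0.225
apply F[7]=+0.582 → step 8: x=-0.028, v=-0.191, θ=-0.014, ω=0.204
apply F[8]=+0.694 → step 9: x=-0.031, v=-0.179, θ=-0.011, ω=0.183
apply F[9]=+0.749 → step 10: x=-0.035, v=-0.166, θ=-0.007, ω=0.162
apply F[10]=+0.767 → step 11: x=-0.038, v=-0.154, θ=-0.004, ω=0.142
apply F[11]=+0.762 → step 12: x=-0.041, v=-0.142, θ=-0.001, ω=0.123
apply F[12]=+0.743 → step 13: x=-0.044, v=-0.130, θ=0.001, ω=0.107
apply F[13]=+0.714 → step 14: x=-0.046, v=-0.119, θ=0.003, ω=0.091
apply F[14]=+0.682 → step 15: x=-0.049, v=-0.109, θ=0.005, ω=0.078
apply F[15]=+0.647 → step 16: x=-0.051, v=-0.100, θ=0.006, ω=0.065
apply F[16]=+0.612 → step 17: x=-0.053, v=-0.091, θ=0.007, ω=0.055
apply F[17]=+0.578 → step 18: x=-0.054, v=-0.083, θ=0.008, ω=0.045
apply F[18]=+0.546 → step 19: x=-0.056, v=-0.076, θ=0.009, ω=0.037
apply F[19]=+0.515 → step 20: x=-0.057, v=-0.069, θ=0.010, ω=0.029
apply F[20]=+0.486 → step 21: x=-0.059, v=-0.063, θ=0.010, ω=0.023
apply F[21]=+0.459 → step 22: x=-0.060, v=-0.057, θ=0.011, ω=0.017
apply F[22]=+0.434 → step 23: x=-0.061, v=-0.052, θ=0.011, ω=0.013
apply F[23]=+0.411 → step 24: x=-0.062, v=-0.047, θ=0.011, ω=0.008
apply F[24]=+0.389 → step 25: x=-0.063, v=-0.042, θ=0.011, ω=0.005
apply F[25]=+0.369 → step 26: x=-0.064, v=-0.038, θ=0.011, ω=0.002
apply F[26]=+0.350 → step 27: x=-0.064, v=-0.034, θ=0.011, ω=-0.001
apply F[27]=+0.332 → step 28: x=-0.065, v=-0.030, θ=0.011, ω=-0.003
apply F[28]=+0.315 → step 29: x=-0.066, v=-0.026, θ=0.011, ω=-0.005
apply F[29]=+0.300 → step 30: x=-0.066, v=-0.023, θ=0.011, ω=-0.007
apply F[30]=+0.286 → step 31: x=-0.067, v=-0.020, θ=0.011, ω=-0.008
apply F[31]=+0.273 → step 32: x=-0.067, v=-0.017, θ=0.011, ω=-0.010
apply F[32]=+0.260 → step 33: x=-0.067, v=-0.014, θ=0.011, ω=-0.011
apply F[33]=+0.247 → step 34: x=-0.067, v=-0.012, θ=0.010, ω=-0.011
apply F[34]=+0.236 → step 35: x=-0.068, v=-0.009, θ=0.010, ω=-0.012
apply F[35]=+0.226 → step 36: x=-0.068, v=-0.007, θ=0.010, ω=-0.012
apply F[36]=+0.216 → step 37: x=-0.068, v=-0.005, θ=0.010, ω=-0.013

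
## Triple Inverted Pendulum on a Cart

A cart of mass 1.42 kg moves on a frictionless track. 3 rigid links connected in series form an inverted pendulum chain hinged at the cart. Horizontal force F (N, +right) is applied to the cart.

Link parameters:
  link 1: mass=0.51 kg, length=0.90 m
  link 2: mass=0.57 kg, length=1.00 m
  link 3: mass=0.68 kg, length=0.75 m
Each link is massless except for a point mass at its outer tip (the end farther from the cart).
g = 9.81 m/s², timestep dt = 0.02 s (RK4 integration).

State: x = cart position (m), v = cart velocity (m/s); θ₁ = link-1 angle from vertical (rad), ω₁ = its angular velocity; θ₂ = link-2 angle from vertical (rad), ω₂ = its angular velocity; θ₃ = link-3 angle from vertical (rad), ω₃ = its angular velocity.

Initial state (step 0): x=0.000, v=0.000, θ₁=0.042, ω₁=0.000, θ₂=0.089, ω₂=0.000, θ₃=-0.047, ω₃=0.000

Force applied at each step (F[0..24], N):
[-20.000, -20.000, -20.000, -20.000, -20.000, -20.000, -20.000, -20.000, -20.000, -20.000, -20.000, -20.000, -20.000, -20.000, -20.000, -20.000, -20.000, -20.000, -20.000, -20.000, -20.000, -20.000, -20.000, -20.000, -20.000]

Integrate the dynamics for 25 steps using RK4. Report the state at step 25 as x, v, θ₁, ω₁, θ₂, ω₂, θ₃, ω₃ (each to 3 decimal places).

Answer: x=-1.503, v=-4.774, θ₁=1.576, ω₁=3.562, θ₂=0.709, ω₂=4.362, θ₃=0.070, ω₃=2.105

Derivation:
apply F[0]=-20.000 → step 1: x=-0.003, v=-0.291, θ₁=0.045, ω₁=0.310, θ₂=0.090, ω₂=0.057, θ₃=-0.048, ω₃=-0.071
apply F[1]=-20.000 → step 2: x=-0.012, v=-0.584, θ₁=0.054, ω₁=0.626, θ₂=0.091, ω₂=0.110, θ₃=-0.050, ω₃=-0.141
apply F[2]=-20.000 → step 3: x=-0.026, v=-0.878, θ₁=0.070, ω₁=0.952, θ₂=0.094, ω₂=0.155, θ₃=-0.053, ω₃=-0.208
apply F[3]=-20.000 → step 4: x=-0.047, v=-1.174, θ₁=0.093, ω₁=1.292, θ₂=0.097, ω₂=0.188, θ₃=-0.058, ω₃=-0.271
apply F[4]=-20.000 → step 5: x=-0.073, v=-1.471, θ₁=0.122, ω₁=1.646, θ₂=0.101, ω₂=0.207, θ₃=-0.064, ω₃=-0.327
apply F[5]=-20.000 → step 6: x=-0.106, v=-1.768, θ₁=0.159, ω₁=2.011, θ₂=0.106, ω₂=0.213, θ₃=-0.071, ω₃=-0.370
apply F[6]=-20.000 → step 7: x=-0.144, v=-2.061, θ₁=0.202, ω₁=2.380, θ₂=0.110, ω₂=0.212, θ₃=-0.079, ω₃=-0.396
apply F[7]=-20.000 → step 8: x=-0.188, v=-2.344, θ₁=0.254, ω₁=2.737, θ₂=0.114, ω₂=0.210, θ₃=-0.087, ω₃=-0.400
apply F[8]=-20.000 → step 9: x=-0.238, v=-2.613, θ₁=0.312, ω₁=3.068, θ₂=0.118, ω₂=0.223, θ₃=-0.095, ω₃=-0.378
apply F[9]=-20.000 → step 10: x=-0.292, v=-2.863, θ₁=0.376, ω₁=3.359, θ₂=0.123, ω₂=0.262, θ₃=-0.102, ω₃=-0.332
apply F[10]=-20.000 → step 11: x=-0.352, v=-3.092, θ₁=0.446, ω₁=3.602, θ₂=0.129, ω₂=0.339, θ₃=-0.108, ω₃=-0.264
apply F[11]=-20.000 → step 12: x=-0.416, v=-3.300, θ₁=0.520, ω₁=3.795, θ₂=0.137, ω₂=0.458, θ₃=-0.112, ω₃=-0.180
apply F[12]=-20.000 → step 13: x=-0.484, v=-3.488, θ₁=0.597, ω₁=3.945, θ₂=0.148, ω₂=0.620, θ₃=-0.115, ω₃=-0.084
apply F[13]=-20.000 → step 14: x=-0.555, v=-3.658, θ₁=0.677, ω₁=4.058, θ₂=0.162, ω₂=0.821, θ₃=-0.116, ω₃=0.020
apply F[14]=-20.000 → step 15: x=-0.630, v=-3.812, θ₁=0.759, ω₁=4.140, θ₂=0.181, ω₂=1.058, θ₃=-0.114, ω₃=0.131
apply F[15]=-20.000 → step 16: x=-0.708, v=-3.953, θ₁=0.843, ω₁=4.196, θ₂=0.205, ω₂=1.325, θ₃=-0.110, ω₃=0.249
apply F[16]=-20.000 → step 17: x=-0.788, v=-4.081, θ₁=0.927, ω₁=4.230, θ₂=0.234, ω₂=1.618, θ₃=-0.104, ω₃=0.374
apply F[17]=-20.000 → step 18: x=-0.871, v=-4.198, θ₁=1.012, ω₁=4.241, θ₂=0.269, ω₂=1.932, θ₃=-0.095, ω₃=0.509
apply F[18]=-20.000 → step 19: x=-0.956, v=-4.304, θ₁=1.097, ω₁=4.231, θ₂=0.311, ω₂=2.263, θ₃=-0.084, ω₃=0.658
apply F[19]=-20.000 → step 20: x=-1.043, v=-4.401, θ₁=1.181, ω₁=4.196, θ₂=0.360, ω₂=2.607, θ₃=-0.069, ω₃=0.824
apply F[20]=-20.000 → step 21: x=-1.132, v=-4.489, θ₁=1.264, ω₁=4.134, θ₂=0.416, ω₂=2.960, θ₃=-0.051, ω₃=1.011
apply F[21]=-20.000 → step 22: x=-1.223, v=-4.570, θ₁=1.346, ω₁=4.043, θ₂=0.478, ω₂=3.317, θ₃=-0.028, ω₃=1.227
apply F[22]=-20.000 → step 23: x=-1.315, v=-4.644, θ₁=1.426, ω₁=3.919, θ₂=0.548, ω₂=3.673, θ₃=-0.001, ω₃=1.476
apply F[23]=-20.000 → step 24: x=-1.408, v=-4.712, θ₁=1.503, ω₁=3.760, θ₂=0.625, ω₂=4.023, θ₃=0.031, ω₃=1.767
apply F[24]=-20.000 → step 25: x=-1.503, v=-4.774, θ₁=1.576, ω₁=3.562, θ₂=0.709, ω₂=4.362, θ₃=0.070, ω₃=2.105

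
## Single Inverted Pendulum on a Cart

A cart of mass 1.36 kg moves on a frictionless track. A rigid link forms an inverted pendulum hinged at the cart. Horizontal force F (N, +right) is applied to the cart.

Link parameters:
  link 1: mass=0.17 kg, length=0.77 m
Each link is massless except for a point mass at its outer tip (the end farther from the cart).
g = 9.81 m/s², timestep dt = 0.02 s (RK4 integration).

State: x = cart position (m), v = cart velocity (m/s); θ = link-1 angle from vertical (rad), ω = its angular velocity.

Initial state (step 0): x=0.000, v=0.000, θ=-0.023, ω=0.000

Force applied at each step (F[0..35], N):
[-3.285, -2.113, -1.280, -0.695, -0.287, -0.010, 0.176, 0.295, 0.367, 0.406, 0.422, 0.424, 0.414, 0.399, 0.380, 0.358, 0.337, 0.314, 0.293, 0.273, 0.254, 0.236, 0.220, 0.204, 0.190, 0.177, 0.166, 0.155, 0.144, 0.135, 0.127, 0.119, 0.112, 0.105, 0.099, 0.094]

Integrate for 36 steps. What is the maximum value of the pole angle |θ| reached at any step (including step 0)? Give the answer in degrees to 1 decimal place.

apply F[0]=-3.285 → step 1: x=-0.000, v=-0.048, θ=-0.022, ω=0.056
apply F[1]=-2.113 → step 2: x=-0.002, v=-0.078, θ=-0.021, ω=0.090
apply F[2]=-1.280 → step 3: x=-0.003, v=-0.097, θ=-0.019, ω=0.109
apply F[3]=-0.695 → step 4: x=-0.006, v=-0.106, θ=-0.017, ω=0.117
apply F[4]=-0.287 → step 5: x=-0.008, v=-0.110, θ=-0.014, ω=0.118
apply F[5]=-0.010 → step 6: x=-0.010, v=-0.110, θ=-0.012, ω=0.115
apply F[6]=+0.176 → step 7: x=-0.012, v=-0.107, θ=-0.010, ω=0.108
apply F[7]=+0.295 → step 8: x=-0.014, v=-0.103, θ=-0.008, ω=0.100
apply F[8]=+0.367 → step 9: x=-0.016, v=-0.097, θ=-0.006, ω=0.091
apply F[9]=+0.406 → step 10: x=-0.018, v=-0.091, θ=-0.004, ω=0.082
apply F[10]=+0.422 → step 11: x=-0.020, v=-0.085, θ=-0.003, ω=0.073
apply F[11]=+0.424 → step 12: x=-0.021, v=-0.078, θ=-0.001, ω=0.064
apply F[12]=+0.414 → step 13: x=-0.023, v=-0.072, θ=0.000, ω=0.056
apply F[13]=+0.399 → step 14: x=-0.024, v=-0.066, θ=0.001, ω=0.049
apply F[14]=+0.380 → step 15: x=-0.026, v=-0.061, θ=0.002, ω=0.042
apply F[15]=+0.358 → step 16: x=-0.027, v=-0.056, θ=0.003, ω=0.036
apply F[16]=+0.337 → step 17: x=-0.028, v=-0.051, θ=0.003, ω=0.030
apply F[17]=+0.314 → step 18: x=-0.029, v=-0.046, θ=0.004, ω=0.025
apply F[18]=+0.293 → step 19: x=-0.030, v=-0.042, θ=0.004, ω=0.021
apply F[19]=+0.273 → step 20: x=-0.030, v=-0.038, θ=0.005, ω=0.017
apply F[20]=+0.254 → step 21: x=-0.031, v=-0.035, θ=0.005, ω=0.013
apply F[21]=+0.236 → step 22: x=-0.032, v=-0.031, θ=0.005, ω=0.010
apply F[22]=+0.220 → step 23: x=-0.032, v=-0.028, θ=0.006, ω=0.008
apply F[23]=+0.204 → step 24: x=-0.033, v=-0.025, θ=0.006, ω=0.005
apply F[24]=+0.190 → step 25: x=-0.033, v=-0.023, θ=0.006, ω=0.003
apply F[25]=+0.177 → step 26: x=-0.034, v=-0.020, θ=0.006, ω=0.002
apply F[26]=+0.166 → step 27: x=-0.034, v=-0.018, θ=0.006, ω=0.000
apply F[27]=+0.155 → step 28: x=-0.035, v=-0.016, θ=0.006, ω=-0.001
apply F[28]=+0.144 → step 29: x=-0.035, v=-0.014, θ=0.006, ω=-0.002
apply F[29]=+0.135 → step 30: x=-0.035, v=-0.012, θ=0.006, ω=-0.003
apply F[30]=+0.127 → step 31: x=-0.035, v=-0.010, θ=0.006, ω=-0.004
apply F[31]=+0.119 → step 32: x=-0.036, v=-0.009, θ=0.006, ω=-0.005
apply F[32]=+0.112 → step 33: x=-0.036, v=-0.007, θ=0.005, ω=-0.005
apply F[33]=+0.105 → step 34: x=-0.036, v=-0.006, θ=0.005, ω=-0.006
apply F[34]=+0.099 → step 35: x=-0.036, v=-0.004, θ=0.005, ω=-0.006
apply F[35]=+0.094 → step 36: x=-0.036, v=-0.003, θ=0.005, ω=-0.006
Max |angle| over trajectory = 0.023 rad = 1.3°.

Answer: 1.3°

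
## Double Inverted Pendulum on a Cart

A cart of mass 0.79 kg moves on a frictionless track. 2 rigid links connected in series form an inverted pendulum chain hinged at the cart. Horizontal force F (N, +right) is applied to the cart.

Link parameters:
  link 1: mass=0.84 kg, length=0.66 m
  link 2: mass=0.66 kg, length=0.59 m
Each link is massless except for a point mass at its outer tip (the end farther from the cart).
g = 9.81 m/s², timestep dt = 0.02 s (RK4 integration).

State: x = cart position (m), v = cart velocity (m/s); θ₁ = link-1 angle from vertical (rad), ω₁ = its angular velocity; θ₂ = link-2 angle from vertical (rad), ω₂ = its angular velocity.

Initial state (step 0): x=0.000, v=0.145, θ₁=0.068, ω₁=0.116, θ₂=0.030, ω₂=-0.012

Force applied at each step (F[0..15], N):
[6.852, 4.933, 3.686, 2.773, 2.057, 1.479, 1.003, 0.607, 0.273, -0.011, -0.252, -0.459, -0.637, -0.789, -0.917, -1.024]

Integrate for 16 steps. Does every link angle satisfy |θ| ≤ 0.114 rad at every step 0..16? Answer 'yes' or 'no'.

apply F[0]=+6.852 → step 1: x=0.004, v=0.292, θ₁=0.068, ω₁=-0.076, θ₂=0.030, ω₂=-0.036
apply F[1]=+4.933 → step 2: x=0.011, v=0.391, θ₁=0.066, ω₁=-0.197, θ₂=0.029, ω₂=-0.059
apply F[2]=+3.686 → step 3: x=0.020, v=0.460, θ₁=0.061, ω₁=-0.274, θ₂=0.027, ω₂=-0.081
apply F[3]=+2.773 → step 4: x=0.029, v=0.509, θ₁=0.055, ω₁=-0.323, θ₂=0.025, ω₂=-0.100
apply F[4]=+2.057 → step 5: x=0.040, v=0.542, θ₁=0.048, ω₁=-0.351, θ₂=0.023, ω₂=-0.116
apply F[5]=+1.479 → step 6: x=0.051, v=0.562, θ₁=0.041, ω₁=-0.364, θ₂=0.021, ω₂=-0.130
apply F[6]=+1.003 → step 7: x=0.062, v=0.574, θ₁=0.034, ω₁=-0.366, θ₂=0.018, ω₂=-0.140
apply F[7]=+0.607 → step 8: x=0.074, v=0.578, θ₁=0.027, ω₁=-0.360, θ₂=0.015, ω₂=-0.148
apply F[8]=+0.273 → step 9: x=0.085, v=0.577, θ₁=0.020, ω₁=-0.349, θ₂=0.012, ω₂=-0.154
apply F[9]=-0.011 → step 10: x=0.097, v=0.570, θ₁=0.013, ω₁=-0.333, θ₂=0.009, ω₂=-0.157
apply F[10]=-0.252 → step 11: x=0.108, v=0.560, θ₁=0.006, ω₁=-0.315, θ₂=0.006, ω₂=-0.158
apply F[11]=-0.459 → step 12: x=0.119, v=0.548, θ₁=0.000, ω₁=-0.295, θ₂=0.003, ω₂=-0.158
apply F[12]=-0.637 → step 13: x=0.130, v=0.533, θ₁=-0.006, ω₁=-0.274, θ₂=-0.000, ω₂=-0.155
apply F[13]=-0.789 → step 14: x=0.140, v=0.516, θ₁=-0.011, ω₁=-0.252, θ₂=-0.004, ω₂=-0.152
apply F[14]=-0.917 → step 15: x=0.151, v=0.497, θ₁=-0.016, ω₁=-0.230, θ₂=-0.007, ω₂=-0.147
apply F[15]=-1.024 → step 16: x=0.160, v=0.478, θ₁=-0.020, ω₁=-0.208, θ₂=-0.009, ω₂=-0.141
Max |angle| over trajectory = 0.068 rad; bound = 0.114 → within bound.

Answer: yes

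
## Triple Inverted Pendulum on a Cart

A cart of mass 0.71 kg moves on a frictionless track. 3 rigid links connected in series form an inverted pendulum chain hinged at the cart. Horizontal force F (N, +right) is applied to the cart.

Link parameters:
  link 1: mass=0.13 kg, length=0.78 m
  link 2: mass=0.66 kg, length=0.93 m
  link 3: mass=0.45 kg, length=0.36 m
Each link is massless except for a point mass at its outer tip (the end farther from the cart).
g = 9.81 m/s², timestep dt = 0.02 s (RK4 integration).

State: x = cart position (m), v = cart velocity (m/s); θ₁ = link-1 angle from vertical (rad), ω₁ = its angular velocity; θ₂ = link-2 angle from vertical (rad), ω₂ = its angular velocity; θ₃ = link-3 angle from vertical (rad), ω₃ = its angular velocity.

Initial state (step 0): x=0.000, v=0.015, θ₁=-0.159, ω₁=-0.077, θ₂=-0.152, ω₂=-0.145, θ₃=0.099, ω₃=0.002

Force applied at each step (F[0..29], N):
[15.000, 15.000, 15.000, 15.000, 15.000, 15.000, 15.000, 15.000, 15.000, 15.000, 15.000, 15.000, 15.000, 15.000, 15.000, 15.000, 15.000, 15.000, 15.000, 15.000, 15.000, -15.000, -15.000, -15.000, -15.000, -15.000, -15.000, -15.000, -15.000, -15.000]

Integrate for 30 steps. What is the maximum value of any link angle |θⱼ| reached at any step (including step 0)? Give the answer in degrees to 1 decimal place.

apply F[0]=+15.000 → step 1: x=0.005, v=0.469, θ₁=-0.167, ω₁=-0.703, θ₂=-0.155, ω₂=-0.155, θ₃=0.100, ω₃=0.133
apply F[1]=+15.000 → step 2: x=0.019, v=0.920, θ₁=-0.187, ω₁=-1.335, θ₂=-0.158, ω₂=-0.154, θ₃=0.104, ω₃=0.244
apply F[2]=+15.000 → step 3: x=0.042, v=1.362, θ₁=-0.220, ω₁=-1.966, θ₂=-0.161, ω₂=-0.141, θ₃=0.110, ω₃=0.313
apply F[3]=+15.000 → step 4: x=0.073, v=1.787, θ₁=-0.266, ω₁=-2.559, θ₂=-0.164, ω₂=-0.138, θ₃=0.116, ω₃=0.321
apply F[4]=+15.000 → step 5: x=0.113, v=2.188, θ₁=-0.322, ω₁=-3.060, θ₂=-0.167, ω₂=-0.189, θ₃=0.122, ω₃=0.264
apply F[5]=+15.000 → step 6: x=0.160, v=2.560, θ₁=-0.387, ω₁=-3.430, θ₂=-0.172, ω₂=-0.330, θ₃=0.127, ω₃=0.154
apply F[6]=+15.000 → step 7: x=0.215, v=2.907, θ₁=-0.458, ω₁=-3.668, θ₂=-0.181, ω₂=-0.572, θ₃=0.128, ω₃=0.012
apply F[7]=+15.000 → step 8: x=0.277, v=3.235, θ₁=-0.533, ω₁=-3.795, θ₂=-0.195, ω₂=-0.903, θ₃=0.127, ω₃=-0.146
apply F[8]=+15.000 → step 9: x=0.344, v=3.547, θ₁=-0.609, ω₁=-3.836, θ₂=-0.217, ω₂=-1.306, θ₃=0.122, ω₃=-0.313
apply F[9]=+15.000 → step 10: x=0.418, v=3.846, θ₁=-0.686, ω₁=-3.802, θ₂=-0.248, ω₂=-1.766, θ₃=0.114, ω₃=-0.491
apply F[10]=+15.000 → step 11: x=0.498, v=4.131, θ₁=-0.761, ω₁=-3.696, θ₂=-0.288, ω₂=-2.273, θ₃=0.103, ω₃=-0.686
apply F[11]=+15.000 → step 12: x=0.584, v=4.402, θ₁=-0.833, ω₁=-3.511, θ₂=-0.339, ω₂=-2.821, θ₃=0.087, ω₃=-0.907
apply F[12]=+15.000 → step 13: x=0.674, v=4.655, θ₁=-0.901, ω₁=-3.236, θ₂=-0.401, ω₂=-3.406, θ₃=0.066, ω₃=-1.168
apply F[13]=+15.000 → step 14: x=0.770, v=4.885, θ₁=-0.962, ω₁=-2.854, θ₂=-0.476, ω₂=-4.029, θ₃=0.040, ω₃=-1.490
apply F[14]=+15.000 → step 15: x=0.869, v=5.081, θ₁=-1.014, ω₁=-2.348, θ₂=-0.563, ω₂=-4.687, θ₃=0.006, ω₃=-1.906
apply F[15]=+15.000 → step 16: x=0.972, v=5.228, θ₁=-1.055, ω₁=-1.704, θ₂=-0.663, ω₂=-5.378, θ₃=-0.038, ω₃=-2.466
apply F[16]=+15.000 → step 17: x=1.078, v=5.295, θ₁=-1.082, ω₁=-0.934, θ₂=-0.778, ω₂=-6.076, θ₃=-0.094, ω₃=-3.255
apply F[17]=+15.000 → step 18: x=1.183, v=5.243, θ₁=-1.092, ω₁=-0.148, θ₂=-0.906, ω₂=-6.673, θ₃=-0.170, ω₃=-4.381
apply F[18]=+15.000 → step 19: x=1.287, v=5.063, θ₁=-1.090, ω₁=0.326, θ₂=-1.043, ω₂=-6.907, θ₃=-0.272, ω₃=-5.878
apply F[19]=+15.000 → step 20: x=1.386, v=4.849, θ₁=-1.084, ω₁=0.103, θ₂=-1.178, ω₂=-6.527, θ₃=-0.406, ω₃=-7.490
apply F[20]=+15.000 → step 21: x=1.481, v=4.726, θ₁=-1.090, ω₁=-0.752, θ₂=-1.300, ω₂=-5.675, θ₃=-0.570, ω₃=-8.845
apply F[21]=-15.000 → step 22: x=1.571, v=4.218, θ₁=-1.107, ω₁=-1.033, θ₂=-1.410, ω₂=-5.322, θ₃=-0.751, ω₃=-9.228
apply F[22]=-15.000 → step 23: x=1.650, v=3.735, θ₁=-1.132, ω₁=-1.383, θ₂=-1.513, ω₂=-4.994, θ₃=-0.938, ω₃=-9.519
apply F[23]=-15.000 → step 24: x=1.720, v=3.267, θ₁=-1.163, ω₁=-1.783, θ₂=-1.610, ω₂=-4.700, θ₃=-1.131, ω₃=-9.741
apply F[24]=-15.000 → step 25: x=1.781, v=2.806, θ₁=-1.203, ω₁=-2.231, θ₂=-1.702, ω₂=-4.438, θ₃=-1.328, ω₃=-9.912
apply F[25]=-15.000 → step 26: x=1.832, v=2.344, θ₁=-1.253, ω₁=-2.732, θ₂=-1.788, ω₂=-4.199, θ₃=-1.527, ω₃=-10.036
apply F[26]=-15.000 → step 27: x=1.875, v=1.874, θ₁=-1.313, ω₁=-3.296, θ₂=-1.870, ω₂=-3.973, θ₃=-1.729, ω₃=-10.117
apply F[27]=-15.000 → step 28: x=1.907, v=1.390, θ₁=-1.385, ω₁=-3.935, θ₂=-1.947, ω₂=-3.744, θ₃=-1.932, ω₃=-10.150
apply F[28]=-15.000 → step 29: x=1.930, v=0.881, θ₁=-1.471, ω₁=-4.665, θ₂=-2.019, ω₂=-3.493, θ₃=-2.135, ω₃=-10.127
apply F[29]=-15.000 → step 30: x=1.942, v=0.333, θ₁=-1.572, ω₁=-5.516, θ₂=-2.086, ω₂=-3.191, θ₃=-2.336, ω₃=-10.029
Max |angle| over trajectory = 2.336 rad = 133.9°.

Answer: 133.9°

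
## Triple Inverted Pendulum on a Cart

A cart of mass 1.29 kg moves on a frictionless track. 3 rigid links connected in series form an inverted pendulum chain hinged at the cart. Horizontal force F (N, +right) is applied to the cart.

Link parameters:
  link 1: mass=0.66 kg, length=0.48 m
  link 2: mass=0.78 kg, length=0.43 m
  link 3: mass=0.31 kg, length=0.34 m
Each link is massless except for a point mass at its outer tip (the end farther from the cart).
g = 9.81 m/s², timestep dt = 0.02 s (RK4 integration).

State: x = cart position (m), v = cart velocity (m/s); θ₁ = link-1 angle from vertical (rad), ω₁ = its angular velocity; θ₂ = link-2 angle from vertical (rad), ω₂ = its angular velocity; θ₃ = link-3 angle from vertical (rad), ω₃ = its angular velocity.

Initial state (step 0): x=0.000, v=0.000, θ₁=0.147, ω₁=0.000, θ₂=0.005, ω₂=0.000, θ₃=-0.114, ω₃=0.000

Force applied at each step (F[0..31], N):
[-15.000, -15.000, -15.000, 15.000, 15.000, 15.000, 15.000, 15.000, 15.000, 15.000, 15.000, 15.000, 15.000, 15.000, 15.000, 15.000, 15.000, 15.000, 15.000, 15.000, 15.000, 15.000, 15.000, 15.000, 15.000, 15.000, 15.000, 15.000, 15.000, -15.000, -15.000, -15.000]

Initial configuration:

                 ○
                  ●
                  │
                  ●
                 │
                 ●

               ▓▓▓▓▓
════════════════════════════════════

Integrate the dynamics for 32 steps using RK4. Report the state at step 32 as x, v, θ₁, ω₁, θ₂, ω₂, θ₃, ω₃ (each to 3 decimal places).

Answer: x=0.772, v=2.427, θ₁=-0.581, ω₁=-8.968, θ₂=-3.442, ω₂=-5.695, θ₃=-3.228, ω₃=-22.562

Derivation:
apply F[0]=-15.000 → step 1: x=-0.003, v=-0.262, θ₁=0.154, ω₁=0.674, θ₂=0.004, ω₂=-0.116, θ₃=-0.115, ω₃=-0.071
apply F[1]=-15.000 → step 2: x=-0.010, v=-0.524, θ₁=0.174, ω₁=1.352, θ₂=0.000, ω₂=-0.234, θ₃=-0.117, ω₃=-0.135
apply F[2]=-15.000 → step 3: x=-0.024, v=-0.785, θ₁=0.208, ω₁=2.030, θ₂=-0.005, ω₂=-0.349, θ₃=-0.120, ω₃=-0.186
apply F[3]=+15.000 → step 4: x=-0.037, v=-0.606, θ₁=0.247, ω₁=1.898, θ₂=-0.015, ω₂=-0.588, θ₃=-0.125, ω₃=-0.264
apply F[4]=+15.000 → step 5: x=-0.048, v=-0.436, θ₁=0.284, ω₁=1.824, θ₂=-0.029, ω₂=-0.877, θ₃=-0.131, ω₃=-0.336
apply F[5]=+15.000 → step 6: x=-0.055, v=-0.271, θ₁=0.320, ω₁=1.795, θ₂=-0.050, ω₂=-1.210, θ₃=-0.138, ω₃=-0.396
apply F[6]=+15.000 → step 7: x=-0.059, v=-0.109, θ₁=0.356, ω₁=1.800, θ₂=-0.078, ω₂=-1.580, θ₃=-0.146, ω₃=-0.441
apply F[7]=+15.000 → step 8: x=-0.059, v=0.051, θ₁=0.392, ω₁=1.823, θ₂=-0.114, ω₂=-1.978, θ₃=-0.155, ω₃=-0.469
apply F[8]=+15.000 → step 9: x=-0.057, v=0.213, θ₁=0.429, ω₁=1.850, θ₂=-0.157, ω₂=-2.396, θ₃=-0.165, ω₃=-0.479
apply F[9]=+15.000 → step 10: x=-0.051, v=0.376, θ₁=0.466, ω₁=1.866, θ₂=-0.209, ω₂=-2.823, θ₃=-0.175, ω₃=-0.476
apply F[10]=+15.000 → step 11: x=-0.042, v=0.543, θ₁=0.504, ω₁=1.860, θ₂=-0.270, ω₂=-3.253, θ₃=-0.184, ω₃=-0.464
apply F[11]=+15.000 → step 12: x=-0.029, v=0.711, θ₁=0.540, ω₁=1.820, θ₂=-0.340, ω₂=-3.681, θ₃=-0.193, ω₃=-0.453
apply F[12]=+15.000 → step 13: x=-0.013, v=0.882, θ₁=0.576, ω₁=1.739, θ₂=-0.417, ω₂=-4.108, θ₃=-0.202, ω₃=-0.452
apply F[13]=+15.000 → step 14: x=0.006, v=1.053, θ₁=0.610, ω₁=1.610, θ₂=-0.504, ω₂=-4.537, θ₃=-0.211, ω₃=-0.474
apply F[14]=+15.000 → step 15: x=0.029, v=1.223, θ₁=0.640, ω₁=1.428, θ₂=-0.599, ω₂=-4.974, θ₃=-0.221, ω₃=-0.532
apply F[15]=+15.000 → step 16: x=0.055, v=1.390, θ₁=0.666, ω₁=1.184, θ₂=-0.703, ω₂=-5.427, θ₃=-0.233, ω₃=-0.643
apply F[16]=+15.000 → step 17: x=0.085, v=1.550, θ₁=0.687, ω₁=0.873, θ₂=-0.816, ω₂=-5.905, θ₃=-0.248, ω₃=-0.826
apply F[17]=+15.000 → step 18: x=0.117, v=1.703, θ₁=0.701, ω₁=0.486, θ₂=-0.939, ω₂=-6.419, θ₃=-0.267, ω₃=-1.108
apply F[18]=+15.000 → step 19: x=0.153, v=1.844, θ₁=0.706, ω₁=0.013, θ₂=-1.073, ω₂=-6.979, θ₃=-0.293, ω₃=-1.521
apply F[19]=+15.000 → step 20: x=0.191, v=1.971, θ₁=0.701, ω₁=-0.555, θ₂=-1.219, ω₂=-7.591, θ₃=-0.329, ω₃=-2.104
apply F[20]=+15.000 → step 21: x=0.231, v=2.081, θ₁=0.683, ω₁=-1.224, θ₂=-1.377, ω₂=-8.260, θ₃=-0.378, ω₃=-2.905
apply F[21]=+15.000 → step 22: x=0.274, v=2.171, θ₁=0.651, ω₁=-1.994, θ₂=-1.550, ω₂=-8.979, θ₃=-0.447, ω₃=-3.981
apply F[22]=+15.000 → step 23: x=0.318, v=2.241, θ₁=0.603, ω₁=-2.857, θ₂=-1.737, ω₂=-9.723, θ₃=-0.540, ω₃=-5.390
apply F[23]=+15.000 → step 24: x=0.363, v=2.293, θ₁=0.536, ω₁=-3.786, θ₂=-1.938, ω₂=-10.439, θ₃=-0.665, ω₃=-7.179
apply F[24]=+15.000 → step 25: x=0.410, v=2.339, θ₁=0.451, ω₁=-4.744, θ₂=-2.153, ω₂=-11.021, θ₃=-0.830, ω₃=-9.360
apply F[25]=+15.000 → step 26: x=0.457, v=2.401, θ₁=0.347, ω₁=-5.688, θ₂=-2.377, ω₂=-11.312, θ₃=-1.041, ω₃=-11.859
apply F[26]=+15.000 → step 27: x=0.506, v=2.508, θ₁=0.224, ω₁=-6.591, θ₂=-2.603, ω₂=-11.129, θ₃=-1.305, ω₃=-14.472
apply F[27]=+15.000 → step 28: x=0.558, v=2.682, θ₁=0.083, ω₁=-7.460, θ₂=-2.818, ω₂=-10.364, θ₃=-1.619, ω₃=-16.862
apply F[28]=+15.000 → step 29: x=0.614, v=2.911, θ₁=-0.074, ω₁=-8.305, θ₂=-3.014, ω₂=-9.102, θ₃=-1.976, ω₃=-18.707
apply F[29]=-15.000 → step 30: x=0.670, v=2.706, θ₁=-0.240, ω₁=-8.268, θ₂=-3.182, ω₂=-7.680, θ₃=-2.365, ω₃=-20.259
apply F[30]=-15.000 → step 31: x=0.722, v=2.545, θ₁=-0.407, ω₁=-8.468, θ₂=-3.322, ω₂=-6.417, θ₃=-2.785, ω₃=-21.644
apply F[31]=-15.000 → step 32: x=0.772, v=2.427, θ₁=-0.581, ω₁=-8.968, θ₂=-3.442, ω₂=-5.695, θ₃=-3.228, ω₃=-22.562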